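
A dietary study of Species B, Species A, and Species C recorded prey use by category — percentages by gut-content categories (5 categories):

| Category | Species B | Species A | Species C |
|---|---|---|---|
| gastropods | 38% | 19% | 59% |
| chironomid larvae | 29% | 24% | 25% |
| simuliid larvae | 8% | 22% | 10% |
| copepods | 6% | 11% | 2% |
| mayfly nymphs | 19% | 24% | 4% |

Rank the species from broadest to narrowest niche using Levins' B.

Species A > Species B > Species C

Convert percentages to proportions (divide by 100).
Σp_Bᵢ² = 0.38² + 0.29² + 0.08² + 0.06² + 0.19² = 0.1444 + 0.0841 + 0.0064 + 0.0036 + 0.0361 = 0.2746
B_B = 1 / 0.2746 = 3.6417
Σp_Aᵢ² = 0.19² + 0.24² + 0.22² + 0.11² + 0.24² = 0.0361 + 0.0576 + 0.0484 + 0.0121 + 0.0576 = 0.2118
B_A = 1 / 0.2118 = 4.7214
Σp_Cᵢ² = 0.59² + 0.25² + 0.10² + 0.02² + 0.04² = 0.3481 + 0.0625 + 0.0100 + 0.0004 + 0.0016 = 0.4226
B_C = 1 / 0.4226 = 2.3663
Ranking by B (broadest → narrowest): Species A (4.72) > Species B (3.64) > Species C (2.37)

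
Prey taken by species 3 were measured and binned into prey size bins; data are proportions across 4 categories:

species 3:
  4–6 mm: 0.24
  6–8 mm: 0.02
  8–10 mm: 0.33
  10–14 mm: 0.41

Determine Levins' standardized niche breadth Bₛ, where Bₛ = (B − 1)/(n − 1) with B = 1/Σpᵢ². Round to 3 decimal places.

0.662

Σpᵢ² = 0.24² + 0.02² + 0.33² + 0.41² = 0.0576 + 0.0004 + 0.1089 + 0.1681 = 0.3350
B = 1 / 0.3350 = 2.98507
Bₛ = (B − 1)/(n − 1) = (2.98507 − 1)/(4 − 1) = 1.98507/3 = 0.66169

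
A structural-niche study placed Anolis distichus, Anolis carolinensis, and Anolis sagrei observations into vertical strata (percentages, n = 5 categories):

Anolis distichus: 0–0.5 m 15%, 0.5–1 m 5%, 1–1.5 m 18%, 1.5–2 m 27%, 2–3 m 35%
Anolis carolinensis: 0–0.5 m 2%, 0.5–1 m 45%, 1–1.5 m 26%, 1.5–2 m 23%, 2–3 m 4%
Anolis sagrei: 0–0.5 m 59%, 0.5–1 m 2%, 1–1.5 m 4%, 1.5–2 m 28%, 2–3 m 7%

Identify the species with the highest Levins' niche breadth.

Anolis distichus

Convert percentages to proportions (divide by 100).
Σp_distᵢ² = 0.15² + 0.05² + 0.18² + 0.27² + 0.35² = 0.0225 + 0.0025 + 0.0324 + 0.0729 + 0.1225 = 0.2528
B_dist = 1 / 0.2528 = 3.9557
Σp_caroᵢ² = 0.02² + 0.45² + 0.26² + 0.23² + 0.04² = 0.0004 + 0.2025 + 0.0676 + 0.0529 + 0.0016 = 0.3250
B_caro = 1 / 0.3250 = 3.0769
Σp_sagrᵢ² = 0.59² + 0.02² + 0.04² + 0.28² + 0.07² = 0.3481 + 0.0004 + 0.0016 + 0.0784 + 0.0049 = 0.4334
B_sagr = 1 / 0.4334 = 2.3073
Highest B → broadest niche (most generalist): Anolis distichus (B = 3.96).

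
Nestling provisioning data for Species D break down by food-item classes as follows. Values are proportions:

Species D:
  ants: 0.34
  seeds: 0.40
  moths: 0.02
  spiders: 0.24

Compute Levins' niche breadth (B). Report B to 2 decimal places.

Σpᵢ² = 0.34² + 0.40² + 0.02² + 0.24² = 0.1156 + 0.1600 + 0.0004 + 0.0576 = 0.3336
B = 1 / 0.3336 = 2.9976

3.00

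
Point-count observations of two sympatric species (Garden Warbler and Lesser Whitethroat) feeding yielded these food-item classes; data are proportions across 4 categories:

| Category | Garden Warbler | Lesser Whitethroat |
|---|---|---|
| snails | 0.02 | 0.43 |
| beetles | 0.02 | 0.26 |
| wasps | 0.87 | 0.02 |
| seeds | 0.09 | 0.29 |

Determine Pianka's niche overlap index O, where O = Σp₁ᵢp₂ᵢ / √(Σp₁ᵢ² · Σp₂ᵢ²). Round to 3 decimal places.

0.113

Σ p₁ᵢp₂ᵢ = 0.0086 + 0.0052 + 0.0174 + 0.0261 = 0.0573
Σp_1ᵢ² = 0.02² + 0.02² + 0.87² + 0.09² = 0.0004 + 0.0004 + 0.7569 + 0.0081 = 0.7658
Σp_2ᵢ² = 0.43² + 0.26² + 0.02² + 0.29² = 0.1849 + 0.0676 + 0.0004 + 0.0841 = 0.3370
O = 0.0573 / √(0.7658 × 0.3370) = 0.0573 / 0.508010 = 0.11279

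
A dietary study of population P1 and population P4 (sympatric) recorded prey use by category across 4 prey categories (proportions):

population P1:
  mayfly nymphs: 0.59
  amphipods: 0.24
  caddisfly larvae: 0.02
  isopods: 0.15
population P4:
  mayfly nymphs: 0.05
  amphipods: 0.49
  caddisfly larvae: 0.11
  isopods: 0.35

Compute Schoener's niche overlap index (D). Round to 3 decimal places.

Σ|p₁ᵢ − p₂ᵢ| = 0.54 + 0.25 + 0.09 + 0.20 = 1.08
D = 1 − ½ × 1.08 = 1 − 0.540 = 0.46000

0.460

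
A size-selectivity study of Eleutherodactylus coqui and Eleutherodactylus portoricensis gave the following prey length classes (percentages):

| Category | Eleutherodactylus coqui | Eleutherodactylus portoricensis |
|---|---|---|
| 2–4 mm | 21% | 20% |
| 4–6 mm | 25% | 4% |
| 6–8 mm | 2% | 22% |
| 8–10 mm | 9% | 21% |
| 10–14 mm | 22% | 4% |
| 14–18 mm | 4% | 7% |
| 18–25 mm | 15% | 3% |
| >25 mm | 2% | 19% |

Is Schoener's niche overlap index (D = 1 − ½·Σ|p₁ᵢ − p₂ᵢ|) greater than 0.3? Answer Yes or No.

Convert percentages to proportions (divide by 100).
Σ|p₁ᵢ − p₂ᵢ| = 0.01 + 0.21 + 0.20 + 0.12 + 0.18 + 0.03 + 0.12 + 0.17 = 1.04
D = 1 − ½ × 1.04 = 1 − 0.520 = 0.4800
D = 0.4800 > 0.3 → Yes.

Yes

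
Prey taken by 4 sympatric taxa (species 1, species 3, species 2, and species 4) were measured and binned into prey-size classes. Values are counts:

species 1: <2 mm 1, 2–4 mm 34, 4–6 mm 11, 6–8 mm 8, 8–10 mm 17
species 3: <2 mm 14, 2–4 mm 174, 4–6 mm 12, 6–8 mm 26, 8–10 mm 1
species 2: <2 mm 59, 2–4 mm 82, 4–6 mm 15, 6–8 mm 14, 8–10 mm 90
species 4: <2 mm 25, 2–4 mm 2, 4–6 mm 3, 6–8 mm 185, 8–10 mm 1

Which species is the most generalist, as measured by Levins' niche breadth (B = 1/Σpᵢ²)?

Proportions for species 1 (n=71): 1/71=0.0141, 34/71=0.4789, 11/71=0.1549, 8/71=0.1127, 17/71=0.2394
Proportions for species 3 (n=227): 14/227=0.0617, 174/227=0.7665, 12/227=0.0529, 26/227=0.1145, 1/227=0.0044
Proportions for species 2 (n=260): 59/260=0.2269, 82/260=0.3154, 15/260=0.0577, 14/260=0.0538, 90/260=0.3462
Proportions for species 4 (n=216): 25/216=0.1157, 2/216=0.0093, 3/216=0.0139, 185/216=0.8565, 1/216=0.0046
Σp_1ᵢ² = 0.0141² + 0.4789² + 0.1549² + 0.1127² + 0.2394² = 0.000199 + 0.229345 + 0.023994 + 0.012701 + 0.057312 = 0.323551
B_1 = 1 / 0.323551 = 3.0907
Σp_3ᵢ² = 0.0617² + 0.7665² + 0.0529² + 0.1145² + 0.0044² = 0.003807 + 0.587522 + 0.002798 + 0.013110 + 0.000019 = 0.607256
B_3 = 1 / 0.607256 = 1.6468
Σp_2ᵢ² = 0.2269² + 0.3154² + 0.0577² + 0.0538² + 0.3462² = 0.051484 + 0.099477 + 0.003329 + 0.002894 + 0.119854 = 0.277038
B_2 = 1 / 0.277038 = 3.6096
Σp_4ᵢ² = 0.1157² + 0.0093² + 0.0139² + 0.8565² + 0.0046² = 0.013386 + 0.000086 + 0.000193 + 0.733592 + 0.000021 = 0.747278
B_4 = 1 / 0.747278 = 1.3382
Highest B → broadest niche (most generalist): species 2 (B = 3.61).

species 2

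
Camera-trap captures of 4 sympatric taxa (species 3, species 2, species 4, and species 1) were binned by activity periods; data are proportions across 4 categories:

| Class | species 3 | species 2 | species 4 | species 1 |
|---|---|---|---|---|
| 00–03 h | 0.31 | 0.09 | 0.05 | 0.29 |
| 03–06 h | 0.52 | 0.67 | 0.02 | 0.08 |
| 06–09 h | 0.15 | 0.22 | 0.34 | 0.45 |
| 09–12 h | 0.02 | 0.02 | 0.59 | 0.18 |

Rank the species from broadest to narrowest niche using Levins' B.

species 1 > species 3 > species 4 > species 2

Σp_3ᵢ² = 0.31² + 0.52² + 0.15² + 0.02² = 0.0961 + 0.2704 + 0.0225 + 0.0004 = 0.3894
B_3 = 1 / 0.3894 = 2.5681
Σp_2ᵢ² = 0.09² + 0.67² + 0.22² + 0.02² = 0.0081 + 0.4489 + 0.0484 + 0.0004 = 0.5058
B_2 = 1 / 0.5058 = 1.9771
Σp_4ᵢ² = 0.05² + 0.02² + 0.34² + 0.59² = 0.0025 + 0.0004 + 0.1156 + 0.3481 = 0.4666
B_4 = 1 / 0.4666 = 2.1432
Σp_1ᵢ² = 0.29² + 0.08² + 0.45² + 0.18² = 0.0841 + 0.0064 + 0.2025 + 0.0324 = 0.3254
B_1 = 1 / 0.3254 = 3.0731
Ranking by B (broadest → narrowest): species 1 (3.07) > species 3 (2.57) > species 4 (2.14) > species 2 (1.98)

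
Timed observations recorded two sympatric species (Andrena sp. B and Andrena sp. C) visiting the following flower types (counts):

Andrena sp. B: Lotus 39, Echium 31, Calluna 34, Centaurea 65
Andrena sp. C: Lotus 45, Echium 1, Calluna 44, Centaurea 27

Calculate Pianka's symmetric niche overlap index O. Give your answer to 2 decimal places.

0.83

Proportions for Andrena sp. B (n=169): 39/169=0.2308, 31/169=0.1834, 34/169=0.2012, 65/169=0.3846
Proportions for Andrena sp. C (n=117): 45/117=0.3846, 1/117=0.0085, 44/117=0.3761, 27/117=0.2308
Σ p₁ᵢp₂ᵢ = 0.088766 + 0.001559 + 0.075671 + 0.088766 = 0.254762
Σp_1ᵢ² = 0.2308² + 0.1834² + 0.2012² + 0.3846² = 0.053269 + 0.033636 + 0.040481 + 0.147917 = 0.275303
Σp_2ᵢ² = 0.3846² + 0.0085² + 0.3761² + 0.2308² = 0.147917 + 0.000072 + 0.141451 + 0.053269 = 0.342709
O = 0.254762 / √(0.275303 × 0.342709) = 0.254762 / 0.3071625 = 0.8294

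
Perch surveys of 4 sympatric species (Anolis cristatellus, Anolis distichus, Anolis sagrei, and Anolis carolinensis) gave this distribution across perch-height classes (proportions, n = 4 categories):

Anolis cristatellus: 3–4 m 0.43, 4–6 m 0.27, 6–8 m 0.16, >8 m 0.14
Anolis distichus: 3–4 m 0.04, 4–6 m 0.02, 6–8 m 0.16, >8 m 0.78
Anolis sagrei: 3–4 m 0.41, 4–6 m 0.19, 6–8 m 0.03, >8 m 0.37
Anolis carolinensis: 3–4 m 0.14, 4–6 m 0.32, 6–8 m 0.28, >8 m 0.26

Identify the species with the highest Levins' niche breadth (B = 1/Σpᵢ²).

Σp_crisᵢ² = 0.43² + 0.27² + 0.16² + 0.14² = 0.1849 + 0.0729 + 0.0256 + 0.0196 = 0.3030
B_cris = 1 / 0.3030 = 3.3003
Σp_distᵢ² = 0.04² + 0.02² + 0.16² + 0.78² = 0.0016 + 0.0004 + 0.0256 + 0.6084 = 0.6360
B_dist = 1 / 0.6360 = 1.5723
Σp_sagrᵢ² = 0.41² + 0.19² + 0.03² + 0.37² = 0.1681 + 0.0361 + 0.0009 + 0.1369 = 0.3420
B_sagr = 1 / 0.3420 = 2.9240
Σp_caroᵢ² = 0.14² + 0.32² + 0.28² + 0.26² = 0.0196 + 0.1024 + 0.0784 + 0.0676 = 0.2680
B_caro = 1 / 0.2680 = 3.7313
Highest B → broadest niche (most generalist): Anolis carolinensis (B = 3.73).

Anolis carolinensis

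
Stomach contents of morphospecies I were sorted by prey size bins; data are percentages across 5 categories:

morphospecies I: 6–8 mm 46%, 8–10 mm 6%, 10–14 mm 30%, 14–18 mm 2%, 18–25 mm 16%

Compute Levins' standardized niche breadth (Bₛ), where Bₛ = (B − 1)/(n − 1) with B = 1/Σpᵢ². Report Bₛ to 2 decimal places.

Convert percentages to proportions (divide by 100).
Σpᵢ² = 0.46² + 0.06² + 0.30² + 0.02² + 0.16² = 0.2116 + 0.0036 + 0.0900 + 0.0004 + 0.0256 = 0.3312
B = 1 / 0.3312 = 3.0193
Bₛ = (B − 1)/(n − 1) = (3.0193 − 1)/(5 − 1) = 2.0193/4 = 0.5048

0.50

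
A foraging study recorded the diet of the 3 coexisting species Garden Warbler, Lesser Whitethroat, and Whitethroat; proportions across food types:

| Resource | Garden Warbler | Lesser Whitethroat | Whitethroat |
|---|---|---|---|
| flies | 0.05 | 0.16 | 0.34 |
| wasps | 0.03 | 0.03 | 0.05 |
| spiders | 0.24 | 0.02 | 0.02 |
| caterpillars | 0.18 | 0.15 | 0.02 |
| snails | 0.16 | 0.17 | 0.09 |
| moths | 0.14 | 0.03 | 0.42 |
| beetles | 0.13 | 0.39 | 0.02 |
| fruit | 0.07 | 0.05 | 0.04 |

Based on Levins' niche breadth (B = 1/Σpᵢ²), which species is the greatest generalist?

Garden Warbler

Σp_Gardᵢ² = 0.05² + 0.03² + 0.24² + 0.18² + 0.16² + 0.14² + 0.13² + 0.07² = 0.0025 + 0.0009 + 0.0576 + 0.0324 + 0.0256 + 0.0196 + 0.0169 + 0.0049 = 0.1604
B_Gard = 1 / 0.1604 = 6.2344
Σp_Lessᵢ² = 0.16² + 0.03² + 0.02² + 0.15² + 0.17² + 0.03² + 0.39² + 0.05² = 0.0256 + 0.0009 + 0.0004 + 0.0225 + 0.0289 + 0.0009 + 0.1521 + 0.0025 = 0.2338
B_Less = 1 / 0.2338 = 4.2772
Σp_Whitᵢ² = 0.34² + 0.05² + 0.02² + 0.02² + 0.09² + 0.42² + 0.02² + 0.04² = 0.1156 + 0.0025 + 0.0004 + 0.0004 + 0.0081 + 0.1764 + 0.0004 + 0.0016 = 0.3054
B_Whit = 1 / 0.3054 = 3.2744
Highest B → broadest niche (most generalist): Garden Warbler (B = 6.23).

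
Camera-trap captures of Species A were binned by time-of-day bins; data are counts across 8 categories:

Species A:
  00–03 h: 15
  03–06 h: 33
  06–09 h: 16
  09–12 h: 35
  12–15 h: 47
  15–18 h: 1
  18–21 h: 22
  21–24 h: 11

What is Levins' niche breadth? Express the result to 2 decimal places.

Proportions for Species A (n=180): 15/180=0.0833, 33/180=0.1833, 16/180=0.0889, 35/180=0.1944, 47/180=0.2611, 1/180=0.0056, 22/180=0.1222, 11/180=0.0611
Σpᵢ² = 0.0833² + 0.1833² + 0.0889² + 0.1944² + 0.2611² + 0.0056² + 0.1222² + 0.0611² = 0.006939 + 0.033599 + 0.007903 + 0.037791 + 0.068173 + 0.000031 + 0.014933 + 0.003733 = 0.173102
B = 1 / 0.173102 = 5.7769

5.78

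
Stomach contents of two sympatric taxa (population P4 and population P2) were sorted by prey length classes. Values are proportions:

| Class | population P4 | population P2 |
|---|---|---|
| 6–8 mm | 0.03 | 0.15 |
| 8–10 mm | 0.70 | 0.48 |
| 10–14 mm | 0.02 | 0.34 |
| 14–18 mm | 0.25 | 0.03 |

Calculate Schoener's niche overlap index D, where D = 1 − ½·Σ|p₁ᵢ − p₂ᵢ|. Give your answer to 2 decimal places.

0.56

Σ|p₁ᵢ − p₂ᵢ| = 0.12 + 0.22 + 0.32 + 0.22 = 0.88
D = 1 − ½ × 0.88 = 1 − 0.440 = 0.5600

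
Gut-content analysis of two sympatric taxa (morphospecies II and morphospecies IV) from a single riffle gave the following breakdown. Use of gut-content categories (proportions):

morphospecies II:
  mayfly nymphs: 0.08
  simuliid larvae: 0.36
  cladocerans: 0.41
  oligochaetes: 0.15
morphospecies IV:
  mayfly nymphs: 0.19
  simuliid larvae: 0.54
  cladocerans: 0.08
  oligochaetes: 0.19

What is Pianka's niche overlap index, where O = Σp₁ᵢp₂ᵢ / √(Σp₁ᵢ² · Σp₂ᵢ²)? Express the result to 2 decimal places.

0.78

Σ p₁ᵢp₂ᵢ = 0.0152 + 0.1944 + 0.0328 + 0.0285 = 0.2709
Σp_1ᵢ² = 0.08² + 0.36² + 0.41² + 0.15² = 0.0064 + 0.1296 + 0.1681 + 0.0225 = 0.3266
Σp_2ᵢ² = 0.19² + 0.54² + 0.08² + 0.19² = 0.0361 + 0.2916 + 0.0064 + 0.0361 = 0.3702
O = 0.2709 / √(0.3266 × 0.3702) = 0.2709 / 0.34772 = 0.7791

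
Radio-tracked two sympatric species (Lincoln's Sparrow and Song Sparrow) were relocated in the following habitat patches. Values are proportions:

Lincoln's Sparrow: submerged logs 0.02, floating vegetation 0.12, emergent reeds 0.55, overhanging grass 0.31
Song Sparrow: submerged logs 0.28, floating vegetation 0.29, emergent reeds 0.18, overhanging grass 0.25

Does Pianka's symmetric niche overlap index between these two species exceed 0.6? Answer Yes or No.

Σ p₁ᵢp₂ᵢ = 0.0056 + 0.0348 + 0.0990 + 0.0775 = 0.2169
Σp_1ᵢ² = 0.02² + 0.12² + 0.55² + 0.31² = 0.0004 + 0.0144 + 0.3025 + 0.0961 = 0.4134
Σp_2ᵢ² = 0.28² + 0.29² + 0.18² + 0.25² = 0.0784 + 0.0841 + 0.0324 + 0.0625 = 0.2574
O = 0.2169 / √(0.4134 × 0.2574) = 0.2169 / 0.32620 = 0.6649
O = 0.6649 > 0.6 → Yes.

Yes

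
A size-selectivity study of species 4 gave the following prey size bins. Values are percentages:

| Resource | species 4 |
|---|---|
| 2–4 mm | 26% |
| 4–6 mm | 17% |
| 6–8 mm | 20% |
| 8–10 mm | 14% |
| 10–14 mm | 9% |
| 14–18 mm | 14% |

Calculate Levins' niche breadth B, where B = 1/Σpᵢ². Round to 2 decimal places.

5.44

Convert percentages to proportions (divide by 100).
Σpᵢ² = 0.26² + 0.17² + 0.20² + 0.14² + 0.09² + 0.14² = 0.0676 + 0.0289 + 0.0400 + 0.0196 + 0.0081 + 0.0196 = 0.1838
B = 1 / 0.1838 = 5.4407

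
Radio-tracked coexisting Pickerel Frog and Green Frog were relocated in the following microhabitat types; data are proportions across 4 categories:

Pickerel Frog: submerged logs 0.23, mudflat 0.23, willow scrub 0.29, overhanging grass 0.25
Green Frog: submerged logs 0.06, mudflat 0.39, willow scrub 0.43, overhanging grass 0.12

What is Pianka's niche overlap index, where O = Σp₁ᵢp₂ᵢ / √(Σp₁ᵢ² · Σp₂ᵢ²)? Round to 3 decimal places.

Σ p₁ᵢp₂ᵢ = 0.0138 + 0.0897 + 0.1247 + 0.0300 = 0.2582
Σp_1ᵢ² = 0.23² + 0.23² + 0.29² + 0.25² = 0.0529 + 0.0529 + 0.0841 + 0.0625 = 0.2524
Σp_2ᵢ² = 0.06² + 0.39² + 0.43² + 0.12² = 0.0036 + 0.1521 + 0.1849 + 0.0144 = 0.3550
O = 0.2582 / √(0.2524 × 0.3550) = 0.2582 / 0.299336 = 0.86258

0.863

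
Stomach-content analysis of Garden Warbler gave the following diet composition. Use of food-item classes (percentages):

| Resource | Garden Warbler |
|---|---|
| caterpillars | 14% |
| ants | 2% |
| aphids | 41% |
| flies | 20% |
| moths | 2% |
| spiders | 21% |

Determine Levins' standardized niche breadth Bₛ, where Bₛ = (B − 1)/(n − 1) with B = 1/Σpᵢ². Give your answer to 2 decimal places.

0.53

Convert percentages to proportions (divide by 100).
Σpᵢ² = 0.14² + 0.02² + 0.41² + 0.20² + 0.02² + 0.21² = 0.0196 + 0.0004 + 0.1681 + 0.0400 + 0.0004 + 0.0441 = 0.2726
B = 1 / 0.2726 = 3.6684
Bₛ = (B − 1)/(n − 1) = (3.6684 − 1)/(6 − 1) = 2.6684/5 = 0.5337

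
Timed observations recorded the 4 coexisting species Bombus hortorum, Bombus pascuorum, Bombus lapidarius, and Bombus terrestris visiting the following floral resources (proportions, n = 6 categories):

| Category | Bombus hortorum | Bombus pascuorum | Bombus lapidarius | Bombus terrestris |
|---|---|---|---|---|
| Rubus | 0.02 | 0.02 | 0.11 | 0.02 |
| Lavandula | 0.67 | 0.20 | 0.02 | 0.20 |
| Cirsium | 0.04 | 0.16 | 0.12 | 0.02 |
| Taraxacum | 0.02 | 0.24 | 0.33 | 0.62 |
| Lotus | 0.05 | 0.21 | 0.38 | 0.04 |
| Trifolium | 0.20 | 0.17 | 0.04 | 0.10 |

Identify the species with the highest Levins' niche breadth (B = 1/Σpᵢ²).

Σp_hortᵢ² = 0.02² + 0.67² + 0.04² + 0.02² + 0.05² + 0.20² = 0.0004 + 0.4489 + 0.0016 + 0.0004 + 0.0025 + 0.0400 = 0.4938
B_hort = 1 / 0.4938 = 2.0251
Σp_pascᵢ² = 0.02² + 0.20² + 0.16² + 0.24² + 0.21² + 0.17² = 0.0004 + 0.0400 + 0.0256 + 0.0576 + 0.0441 + 0.0289 = 0.1966
B_pasc = 1 / 0.1966 = 5.0865
Σp_lapiᵢ² = 0.11² + 0.02² + 0.12² + 0.33² + 0.38² + 0.04² = 0.0121 + 0.0004 + 0.0144 + 0.1089 + 0.1444 + 0.0016 = 0.2818
B_lapi = 1 / 0.2818 = 3.5486
Σp_terrᵢ² = 0.02² + 0.20² + 0.02² + 0.62² + 0.04² + 0.10² = 0.0004 + 0.0400 + 0.0004 + 0.3844 + 0.0016 + 0.0100 = 0.4368
B_terr = 1 / 0.4368 = 2.2894
Highest B → broadest niche (most generalist): Bombus pascuorum (B = 5.09).

Bombus pascuorum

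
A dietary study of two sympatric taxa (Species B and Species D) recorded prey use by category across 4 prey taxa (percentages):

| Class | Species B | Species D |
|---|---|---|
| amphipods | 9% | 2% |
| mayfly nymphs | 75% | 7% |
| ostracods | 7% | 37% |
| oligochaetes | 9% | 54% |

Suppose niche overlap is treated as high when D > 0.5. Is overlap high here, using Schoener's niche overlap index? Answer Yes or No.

Convert percentages to proportions (divide by 100).
Σ|p₁ᵢ − p₂ᵢ| = 0.07 + 0.68 + 0.30 + 0.45 = 1.50
D = 1 − ½ × 1.50 = 1 − 0.750 = 0.2500
D = 0.2500 < 0.5 → No.

No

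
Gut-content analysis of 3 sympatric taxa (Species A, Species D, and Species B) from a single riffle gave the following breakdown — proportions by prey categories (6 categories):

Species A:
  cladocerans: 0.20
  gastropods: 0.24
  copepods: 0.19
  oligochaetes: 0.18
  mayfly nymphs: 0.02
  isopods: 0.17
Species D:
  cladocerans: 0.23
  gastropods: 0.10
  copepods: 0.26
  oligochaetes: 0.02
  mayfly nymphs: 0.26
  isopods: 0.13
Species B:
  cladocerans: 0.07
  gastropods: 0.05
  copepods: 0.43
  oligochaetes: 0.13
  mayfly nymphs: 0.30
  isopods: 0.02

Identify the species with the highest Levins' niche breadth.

Species A

Σp_Aᵢ² = 0.20² + 0.24² + 0.19² + 0.18² + 0.02² + 0.17² = 0.0400 + 0.0576 + 0.0361 + 0.0324 + 0.0004 + 0.0289 = 0.1954
B_A = 1 / 0.1954 = 5.1177
Σp_Dᵢ² = 0.23² + 0.10² + 0.26² + 0.02² + 0.26² + 0.13² = 0.0529 + 0.0100 + 0.0676 + 0.0004 + 0.0676 + 0.0169 = 0.2154
B_D = 1 / 0.2154 = 4.6425
Σp_Bᵢ² = 0.07² + 0.05² + 0.43² + 0.13² + 0.30² + 0.02² = 0.0049 + 0.0025 + 0.1849 + 0.0169 + 0.0900 + 0.0004 = 0.2996
B_B = 1 / 0.2996 = 3.3378
Highest B → broadest niche (most generalist): Species A (B = 5.12).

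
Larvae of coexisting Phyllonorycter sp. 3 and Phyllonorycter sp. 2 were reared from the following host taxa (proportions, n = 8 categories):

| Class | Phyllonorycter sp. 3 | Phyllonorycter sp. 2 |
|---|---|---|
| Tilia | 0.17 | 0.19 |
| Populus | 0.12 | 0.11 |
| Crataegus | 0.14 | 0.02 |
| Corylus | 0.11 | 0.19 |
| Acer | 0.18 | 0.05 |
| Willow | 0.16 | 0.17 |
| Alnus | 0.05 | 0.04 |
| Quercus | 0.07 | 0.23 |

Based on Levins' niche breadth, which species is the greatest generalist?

Σp_3ᵢ² = 0.17² + 0.12² + 0.14² + 0.11² + 0.18² + 0.16² + 0.05² + 0.07² = 0.0289 + 0.0144 + 0.0196 + 0.0121 + 0.0324 + 0.0256 + 0.0025 + 0.0049 = 0.1404
B_3 = 1 / 0.1404 = 7.1225
Σp_2ᵢ² = 0.19² + 0.11² + 0.02² + 0.19² + 0.05² + 0.17² + 0.04² + 0.23² = 0.0361 + 0.0121 + 0.0004 + 0.0361 + 0.0025 + 0.0289 + 0.0016 + 0.0529 = 0.1706
B_2 = 1 / 0.1706 = 5.8617
Highest B → broadest niche (most generalist): Phyllonorycter sp. 3 (B = 7.12).

Phyllonorycter sp. 3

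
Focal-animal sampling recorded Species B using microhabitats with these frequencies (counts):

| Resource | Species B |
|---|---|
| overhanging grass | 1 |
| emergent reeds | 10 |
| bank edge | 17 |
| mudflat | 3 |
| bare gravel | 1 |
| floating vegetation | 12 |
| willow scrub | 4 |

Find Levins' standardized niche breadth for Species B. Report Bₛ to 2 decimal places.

0.52

Proportions for Species B (n=48): 1/48=0.0208, 10/48=0.2083, 17/48=0.3542, 3/48=0.0625, 1/48=0.0208, 12/48=0.2500, 4/48=0.0833
Σpᵢ² = 0.0208² + 0.2083² + 0.3542² + 0.0625² + 0.0208² + 0.2500² + 0.0833² = 0.000433 + 0.043389 + 0.125458 + 0.003906 + 0.000433 + 0.062500 + 0.006939 = 0.243058
B = 1 / 0.243058 = 4.1142
Bₛ = (B − 1)/(n − 1) = (4.1142 − 1)/(7 − 1) = 3.1142/6 = 0.5190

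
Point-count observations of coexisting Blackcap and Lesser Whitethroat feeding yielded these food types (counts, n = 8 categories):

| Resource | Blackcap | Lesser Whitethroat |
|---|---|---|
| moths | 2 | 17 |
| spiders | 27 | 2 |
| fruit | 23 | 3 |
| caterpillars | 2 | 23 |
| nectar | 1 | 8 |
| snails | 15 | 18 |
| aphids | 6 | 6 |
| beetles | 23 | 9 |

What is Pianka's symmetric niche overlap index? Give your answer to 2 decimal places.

Proportions for Blackcap (n=99): 2/99=0.0202, 27/99=0.2727, 23/99=0.2323, 2/99=0.0202, 1/99=0.0101, 15/99=0.1515, 6/99=0.0606, 23/99=0.2323
Proportions for Lesser Whitethroat (n=86): 17/86=0.1977, 2/86=0.0233, 3/86=0.0349, 23/86=0.2674, 8/86=0.0930, 18/86=0.2093, 6/86=0.0698, 9/86=0.1047
Σ p₁ᵢp₂ᵢ = 0.003994 + 0.006354 + 0.008107 + 0.005401 + 0.000939 + 0.031709 + 0.004230 + 0.024322 = 0.085056
Σp_1ᵢ² = 0.0202² + 0.2727² + 0.2323² + 0.0202² + 0.0101² + 0.1515² + 0.0606² + 0.2323² = 0.000408 + 0.074365 + 0.053963 + 0.000408 + 0.000102 + 0.022952 + 0.003672 + 0.053963 = 0.209833
Σp_2ᵢ² = 0.1977² + 0.0233² + 0.0349² + 0.2674² + 0.0930² + 0.2093² + 0.0698² + 0.1047² = 0.039085 + 0.000543 + 0.001218 + 0.071503 + 0.008649 + 0.043806 + 0.004872 + 0.010962 = 0.180638
O = 0.085056 / √(0.209833 × 0.180638) = 0.085056 / 0.1946890 = 0.4369

0.44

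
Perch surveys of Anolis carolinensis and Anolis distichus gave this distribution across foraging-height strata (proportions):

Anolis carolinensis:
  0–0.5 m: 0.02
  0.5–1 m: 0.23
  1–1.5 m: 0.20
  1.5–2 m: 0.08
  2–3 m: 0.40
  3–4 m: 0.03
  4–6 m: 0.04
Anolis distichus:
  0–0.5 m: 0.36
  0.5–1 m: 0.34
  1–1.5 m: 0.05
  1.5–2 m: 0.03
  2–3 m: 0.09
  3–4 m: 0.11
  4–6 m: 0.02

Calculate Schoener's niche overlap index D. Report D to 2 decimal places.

0.47

Σ|p₁ᵢ − p₂ᵢ| = 0.34 + 0.11 + 0.15 + 0.05 + 0.31 + 0.08 + 0.02 = 1.06
D = 1 − ½ × 1.06 = 1 − 0.530 = 0.4700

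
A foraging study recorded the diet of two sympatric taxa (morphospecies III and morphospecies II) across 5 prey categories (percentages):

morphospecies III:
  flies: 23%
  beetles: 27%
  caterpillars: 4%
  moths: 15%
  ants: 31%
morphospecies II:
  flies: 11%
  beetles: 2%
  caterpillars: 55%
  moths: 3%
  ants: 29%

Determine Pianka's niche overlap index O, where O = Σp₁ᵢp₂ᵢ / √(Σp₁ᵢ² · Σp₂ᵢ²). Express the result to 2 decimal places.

Convert percentages to proportions (divide by 100).
Σ p₁ᵢp₂ᵢ = 0.0253 + 0.0054 + 0.0220 + 0.0045 + 0.0899 = 0.1471
Σp_1ᵢ² = 0.23² + 0.27² + 0.04² + 0.15² + 0.31² = 0.0529 + 0.0729 + 0.0016 + 0.0225 + 0.0961 = 0.2460
Σp_2ᵢ² = 0.11² + 0.02² + 0.55² + 0.03² + 0.29² = 0.0121 + 0.0004 + 0.3025 + 0.0009 + 0.0841 = 0.4000
O = 0.1471 / √(0.2460 × 0.4000) = 0.1471 / 0.31369 = 0.4689

0.47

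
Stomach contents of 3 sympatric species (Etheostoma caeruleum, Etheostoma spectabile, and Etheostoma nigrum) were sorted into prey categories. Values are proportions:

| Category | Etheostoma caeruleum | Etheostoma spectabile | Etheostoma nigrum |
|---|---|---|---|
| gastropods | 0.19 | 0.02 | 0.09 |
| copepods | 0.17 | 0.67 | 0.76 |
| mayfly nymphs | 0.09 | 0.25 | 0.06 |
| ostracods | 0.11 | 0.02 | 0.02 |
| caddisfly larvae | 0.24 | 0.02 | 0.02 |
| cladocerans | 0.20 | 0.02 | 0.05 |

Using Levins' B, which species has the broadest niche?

Σp_caerᵢ² = 0.19² + 0.17² + 0.09² + 0.11² + 0.24² + 0.20² = 0.0361 + 0.0289 + 0.0081 + 0.0121 + 0.0576 + 0.0400 = 0.1828
B_caer = 1 / 0.1828 = 5.4705
Σp_specᵢ² = 0.02² + 0.67² + 0.25² + 0.02² + 0.02² + 0.02² = 0.0004 + 0.4489 + 0.0625 + 0.0004 + 0.0004 + 0.0004 = 0.5130
B_spec = 1 / 0.5130 = 1.9493
Σp_nigrᵢ² = 0.09² + 0.76² + 0.06² + 0.02² + 0.02² + 0.05² = 0.0081 + 0.5776 + 0.0036 + 0.0004 + 0.0004 + 0.0025 = 0.5926
B_nigr = 1 / 0.5926 = 1.6875
Highest B → broadest niche (most generalist): Etheostoma caeruleum (B = 5.47).

Etheostoma caeruleum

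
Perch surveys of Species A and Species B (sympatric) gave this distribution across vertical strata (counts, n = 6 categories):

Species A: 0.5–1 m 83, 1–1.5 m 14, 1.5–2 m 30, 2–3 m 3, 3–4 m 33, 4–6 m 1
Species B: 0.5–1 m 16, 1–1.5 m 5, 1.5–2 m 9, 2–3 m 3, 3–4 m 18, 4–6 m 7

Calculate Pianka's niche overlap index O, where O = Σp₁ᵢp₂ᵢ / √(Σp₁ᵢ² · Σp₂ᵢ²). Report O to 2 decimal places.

Proportions for Species A (n=164): 83/164=0.5061, 14/164=0.0854, 30/164=0.1829, 3/164=0.0183, 33/164=0.2012, 1/164=0.0061
Proportions for Species B (n=58): 16/58=0.2759, 5/58=0.0862, 9/58=0.1552, 3/58=0.0517, 18/58=0.3103, 7/58=0.1207
Σ p₁ᵢp₂ᵢ = 0.139633 + 0.007361 + 0.028386 + 0.000946 + 0.062432 + 0.000736 = 0.239494
Σp_1ᵢ² = 0.5061² + 0.0854² + 0.1829² + 0.0183² + 0.2012² + 0.0061² = 0.256137 + 0.007293 + 0.033452 + 0.000335 + 0.040481 + 0.000037 = 0.337735
Σp_2ᵢ² = 0.2759² + 0.0862² + 0.1552² + 0.0517² + 0.3103² + 0.1207² = 0.076121 + 0.007430 + 0.024087 + 0.002673 + 0.096286 + 0.014568 = 0.221165
O = 0.239494 / √(0.337735 × 0.221165) = 0.239494 / 0.2733042 = 0.8763

0.88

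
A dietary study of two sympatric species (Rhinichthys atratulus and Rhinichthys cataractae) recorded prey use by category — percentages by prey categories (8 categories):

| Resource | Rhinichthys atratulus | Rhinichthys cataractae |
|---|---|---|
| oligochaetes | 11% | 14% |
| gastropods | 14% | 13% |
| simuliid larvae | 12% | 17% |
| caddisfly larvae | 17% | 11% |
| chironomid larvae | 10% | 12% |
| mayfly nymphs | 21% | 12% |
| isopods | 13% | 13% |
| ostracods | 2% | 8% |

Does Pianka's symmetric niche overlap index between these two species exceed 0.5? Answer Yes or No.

Convert percentages to proportions (divide by 100).
Σ p₁ᵢp₂ᵢ = 0.0154 + 0.0182 + 0.0204 + 0.0187 + 0.0120 + 0.0252 + 0.0169 + 0.0016 = 0.1284
Σp_1ᵢ² = 0.11² + 0.14² + 0.12² + 0.17² + 0.10² + 0.21² + 0.13² + 0.02² = 0.0121 + 0.0196 + 0.0144 + 0.0289 + 0.0100 + 0.0441 + 0.0169 + 0.0004 = 0.1464
Σp_2ᵢ² = 0.14² + 0.13² + 0.17² + 0.11² + 0.12² + 0.12² + 0.13² + 0.08² = 0.0196 + 0.0169 + 0.0289 + 0.0121 + 0.0144 + 0.0144 + 0.0169 + 0.0064 = 0.1296
O = 0.1284 / √(0.1464 × 0.1296) = 0.1284 / 0.13774 = 0.9322
O = 0.9322 > 0.5 → Yes.

Yes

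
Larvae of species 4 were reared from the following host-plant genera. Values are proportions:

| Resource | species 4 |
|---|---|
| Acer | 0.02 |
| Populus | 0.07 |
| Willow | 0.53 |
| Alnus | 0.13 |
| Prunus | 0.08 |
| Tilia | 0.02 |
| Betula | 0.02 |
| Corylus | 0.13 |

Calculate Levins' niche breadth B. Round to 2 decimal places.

Σpᵢ² = 0.02² + 0.07² + 0.53² + 0.13² + 0.08² + 0.02² + 0.02² + 0.13² = 0.0004 + 0.0049 + 0.2809 + 0.0169 + 0.0064 + 0.0004 + 0.0004 + 0.0169 = 0.3272
B = 1 / 0.3272 = 3.0562

3.06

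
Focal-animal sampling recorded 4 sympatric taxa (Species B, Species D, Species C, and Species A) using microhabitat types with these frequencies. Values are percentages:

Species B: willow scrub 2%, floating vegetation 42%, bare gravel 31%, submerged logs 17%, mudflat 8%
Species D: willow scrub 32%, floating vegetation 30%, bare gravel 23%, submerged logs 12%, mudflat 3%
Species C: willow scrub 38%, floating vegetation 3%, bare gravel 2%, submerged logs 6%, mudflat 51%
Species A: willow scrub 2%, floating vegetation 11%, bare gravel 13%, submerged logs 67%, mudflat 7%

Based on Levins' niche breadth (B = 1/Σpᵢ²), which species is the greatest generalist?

Species D

Convert percentages to proportions (divide by 100).
Σp_Bᵢ² = 0.02² + 0.42² + 0.31² + 0.17² + 0.08² = 0.0004 + 0.1764 + 0.0961 + 0.0289 + 0.0064 = 0.3082
B_B = 1 / 0.3082 = 3.2446
Σp_Dᵢ² = 0.32² + 0.30² + 0.23² + 0.12² + 0.03² = 0.1024 + 0.0900 + 0.0529 + 0.0144 + 0.0009 = 0.2606
B_D = 1 / 0.2606 = 3.8373
Σp_Cᵢ² = 0.38² + 0.03² + 0.02² + 0.06² + 0.51² = 0.1444 + 0.0009 + 0.0004 + 0.0036 + 0.2601 = 0.4094
B_C = 1 / 0.4094 = 2.4426
Σp_Aᵢ² = 0.02² + 0.11² + 0.13² + 0.67² + 0.07² = 0.0004 + 0.0121 + 0.0169 + 0.4489 + 0.0049 = 0.4832
B_A = 1 / 0.4832 = 2.0695
Highest B → broadest niche (most generalist): Species D (B = 3.84).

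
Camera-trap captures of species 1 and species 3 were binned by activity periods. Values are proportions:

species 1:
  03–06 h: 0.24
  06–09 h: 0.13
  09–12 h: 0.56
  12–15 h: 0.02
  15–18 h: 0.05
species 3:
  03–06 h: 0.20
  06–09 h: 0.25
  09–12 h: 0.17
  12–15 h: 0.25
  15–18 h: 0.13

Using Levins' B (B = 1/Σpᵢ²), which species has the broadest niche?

species 3

Σp_1ᵢ² = 0.24² + 0.13² + 0.56² + 0.02² + 0.05² = 0.0576 + 0.0169 + 0.3136 + 0.0004 + 0.0025 = 0.3910
B_1 = 1 / 0.3910 = 2.5575
Σp_3ᵢ² = 0.20² + 0.25² + 0.17² + 0.25² + 0.13² = 0.0400 + 0.0625 + 0.0289 + 0.0625 + 0.0169 = 0.2108
B_3 = 1 / 0.2108 = 4.7438
Highest B → broadest niche (most generalist): species 3 (B = 4.74).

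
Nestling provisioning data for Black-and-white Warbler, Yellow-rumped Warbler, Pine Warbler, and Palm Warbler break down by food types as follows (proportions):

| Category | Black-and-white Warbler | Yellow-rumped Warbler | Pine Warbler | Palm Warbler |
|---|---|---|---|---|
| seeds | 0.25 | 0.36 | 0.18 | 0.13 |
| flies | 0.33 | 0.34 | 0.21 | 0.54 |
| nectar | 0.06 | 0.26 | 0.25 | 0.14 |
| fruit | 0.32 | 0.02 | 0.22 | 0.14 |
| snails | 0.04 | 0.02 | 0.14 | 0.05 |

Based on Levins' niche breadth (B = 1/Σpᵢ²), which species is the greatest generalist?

Pine Warbler

Σp_Blacᵢ² = 0.25² + 0.33² + 0.06² + 0.32² + 0.04² = 0.0625 + 0.1089 + 0.0036 + 0.1024 + 0.0016 = 0.2790
B_Blac = 1 / 0.2790 = 3.5842
Σp_Yellᵢ² = 0.36² + 0.34² + 0.26² + 0.02² + 0.02² = 0.1296 + 0.1156 + 0.0676 + 0.0004 + 0.0004 = 0.3136
B_Yell = 1 / 0.3136 = 3.1888
Σp_Pineᵢ² = 0.18² + 0.21² + 0.25² + 0.22² + 0.14² = 0.0324 + 0.0441 + 0.0625 + 0.0484 + 0.0196 = 0.2070
B_Pine = 1 / 0.2070 = 4.8309
Σp_Palmᵢ² = 0.13² + 0.54² + 0.14² + 0.14² + 0.05² = 0.0169 + 0.2916 + 0.0196 + 0.0196 + 0.0025 = 0.3502
B_Palm = 1 / 0.3502 = 2.8555
Highest B → broadest niche (most generalist): Pine Warbler (B = 4.83).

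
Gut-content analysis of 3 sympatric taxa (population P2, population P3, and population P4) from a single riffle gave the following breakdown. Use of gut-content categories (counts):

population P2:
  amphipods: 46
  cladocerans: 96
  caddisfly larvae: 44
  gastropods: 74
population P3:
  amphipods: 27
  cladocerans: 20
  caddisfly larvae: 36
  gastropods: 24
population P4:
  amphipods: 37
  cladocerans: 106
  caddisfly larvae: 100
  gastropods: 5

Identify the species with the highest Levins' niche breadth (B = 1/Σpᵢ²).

population P3

Proportions for population P2 (n=260): 46/260=0.1769, 96/260=0.3692, 44/260=0.1692, 74/260=0.2846
Proportions for population P3 (n=107): 27/107=0.2523, 20/107=0.1869, 36/107=0.3364, 24/107=0.2243
Proportions for population P4 (n=248): 37/248=0.1492, 106/248=0.4274, 100/248=0.4032, 5/248=0.0202
Σp_P2ᵢ² = 0.1769² + 0.3692² + 0.1692² + 0.2846² = 0.031294 + 0.136309 + 0.028629 + 0.080997 = 0.277229
B_P2 = 1 / 0.277229 = 3.6071
Σp_P3ᵢ² = 0.2523² + 0.1869² + 0.3364² + 0.2243² = 0.063655 + 0.034932 + 0.113165 + 0.050310 = 0.262062
B_P3 = 1 / 0.262062 = 3.8159
Σp_P4ᵢ² = 0.1492² + 0.4274² + 0.4032² + 0.0202² = 0.022261 + 0.182671 + 0.162570 + 0.000408 = 0.367910
B_P4 = 1 / 0.367910 = 2.7181
Highest B → broadest niche (most generalist): population P3 (B = 3.82).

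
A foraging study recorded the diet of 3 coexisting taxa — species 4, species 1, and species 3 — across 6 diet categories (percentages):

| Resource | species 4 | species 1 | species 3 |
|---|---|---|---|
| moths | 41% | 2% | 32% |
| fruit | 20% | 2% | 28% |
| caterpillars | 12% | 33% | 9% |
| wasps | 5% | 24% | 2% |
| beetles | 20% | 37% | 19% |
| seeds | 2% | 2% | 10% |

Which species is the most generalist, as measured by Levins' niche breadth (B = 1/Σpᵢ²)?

Convert percentages to proportions (divide by 100).
Σp_4ᵢ² = 0.41² + 0.20² + 0.12² + 0.05² + 0.20² + 0.02² = 0.1681 + 0.0400 + 0.0144 + 0.0025 + 0.0400 + 0.0004 = 0.2654
B_4 = 1 / 0.2654 = 3.7679
Σp_1ᵢ² = 0.02² + 0.02² + 0.33² + 0.24² + 0.37² + 0.02² = 0.0004 + 0.0004 + 0.1089 + 0.0576 + 0.1369 + 0.0004 = 0.3046
B_1 = 1 / 0.3046 = 3.2830
Σp_3ᵢ² = 0.32² + 0.28² + 0.09² + 0.02² + 0.19² + 0.10² = 0.1024 + 0.0784 + 0.0081 + 0.0004 + 0.0361 + 0.0100 = 0.2354
B_3 = 1 / 0.2354 = 4.2481
Highest B → broadest niche (most generalist): species 3 (B = 4.25).

species 3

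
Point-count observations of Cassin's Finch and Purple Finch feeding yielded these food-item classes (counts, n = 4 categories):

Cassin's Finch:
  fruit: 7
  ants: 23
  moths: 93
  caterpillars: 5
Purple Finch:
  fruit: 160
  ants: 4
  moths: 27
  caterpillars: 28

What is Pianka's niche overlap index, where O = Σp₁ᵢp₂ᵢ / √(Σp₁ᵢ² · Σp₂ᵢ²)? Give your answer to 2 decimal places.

Proportions for Cassin's Finch (n=128): 7/128=0.0547, 23/128=0.1797, 93/128=0.7266, 5/128=0.0391
Proportions for Purple Finch (n=219): 160/219=0.7306, 4/219=0.0183, 27/219=0.1233, 28/219=0.1279
Σ p₁ᵢp₂ᵢ = 0.039964 + 0.003289 + 0.089590 + 0.005001 = 0.137844
Σp_1ᵢ² = 0.0547² + 0.1797² + 0.7266² + 0.0391² = 0.002992 + 0.032292 + 0.527948 + 0.001529 = 0.564761
Σp_2ᵢ² = 0.7306² + 0.0183² + 0.1233² + 0.1279² = 0.533776 + 0.000335 + 0.015203 + 0.016358 = 0.565672
O = 0.137844 / √(0.564761 × 0.565672) = 0.137844 / 0.5652163 = 0.2439

0.24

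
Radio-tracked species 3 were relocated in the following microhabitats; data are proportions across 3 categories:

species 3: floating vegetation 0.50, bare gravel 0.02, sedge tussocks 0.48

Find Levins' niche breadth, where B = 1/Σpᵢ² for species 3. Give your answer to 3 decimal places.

Σpᵢ² = 0.50² + 0.02² + 0.48² = 0.2500 + 0.0004 + 0.2304 = 0.4808
B = 1 / 0.4808 = 2.07987

2.080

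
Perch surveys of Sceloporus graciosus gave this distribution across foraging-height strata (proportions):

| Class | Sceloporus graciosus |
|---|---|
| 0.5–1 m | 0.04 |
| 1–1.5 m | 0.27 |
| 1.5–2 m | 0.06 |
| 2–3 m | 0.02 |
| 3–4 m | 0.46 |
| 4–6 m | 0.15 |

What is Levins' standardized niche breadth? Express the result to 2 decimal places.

Σpᵢ² = 0.04² + 0.27² + 0.06² + 0.02² + 0.46² + 0.15² = 0.0016 + 0.0729 + 0.0036 + 0.0004 + 0.2116 + 0.0225 = 0.3126
B = 1 / 0.3126 = 3.1990
Bₛ = (B − 1)/(n − 1) = (3.1990 − 1)/(6 − 1) = 2.1990/5 = 0.4398

0.44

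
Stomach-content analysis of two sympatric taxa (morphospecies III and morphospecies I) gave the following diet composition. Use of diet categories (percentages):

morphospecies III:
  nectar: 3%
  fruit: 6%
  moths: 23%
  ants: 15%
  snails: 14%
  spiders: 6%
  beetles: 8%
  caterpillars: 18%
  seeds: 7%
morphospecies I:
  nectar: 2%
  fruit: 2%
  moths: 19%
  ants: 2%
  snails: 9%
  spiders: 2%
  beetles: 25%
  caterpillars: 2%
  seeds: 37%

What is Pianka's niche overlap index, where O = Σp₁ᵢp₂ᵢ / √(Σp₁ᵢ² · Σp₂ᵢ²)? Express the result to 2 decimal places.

Convert percentages to proportions (divide by 100).
Σ p₁ᵢp₂ᵢ = 0.0006 + 0.0012 + 0.0437 + 0.0030 + 0.0126 + 0.0012 + 0.0200 + 0.0036 + 0.0259 = 0.1118
Σp_1ᵢ² = 0.03² + 0.06² + 0.23² + 0.15² + 0.14² + 0.06² + 0.08² + 0.18² + 0.07² = 0.0009 + 0.0036 + 0.0529 + 0.0225 + 0.0196 + 0.0036 + 0.0064 + 0.0324 + 0.0049 = 0.1468
Σp_2ᵢ² = 0.02² + 0.02² + 0.19² + 0.02² + 0.09² + 0.02² + 0.25² + 0.02² + 0.37² = 0.0004 + 0.0004 + 0.0361 + 0.0004 + 0.0081 + 0.0004 + 0.0625 + 0.0004 + 0.1369 = 0.2456
O = 0.1118 / √(0.1468 × 0.2456) = 0.1118 / 0.18988 = 0.5888

0.59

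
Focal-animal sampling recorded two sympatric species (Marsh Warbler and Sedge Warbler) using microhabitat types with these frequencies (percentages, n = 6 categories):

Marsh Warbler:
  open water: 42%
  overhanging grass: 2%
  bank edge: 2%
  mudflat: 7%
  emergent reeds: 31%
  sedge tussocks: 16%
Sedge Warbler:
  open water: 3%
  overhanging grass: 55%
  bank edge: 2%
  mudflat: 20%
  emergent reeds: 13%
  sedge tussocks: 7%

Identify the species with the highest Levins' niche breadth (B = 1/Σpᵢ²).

Convert percentages to proportions (divide by 100).
Σp_Marsᵢ² = 0.42² + 0.02² + 0.02² + 0.07² + 0.31² + 0.16² = 0.1764 + 0.0004 + 0.0004 + 0.0049 + 0.0961 + 0.0256 = 0.3038
B_Mars = 1 / 0.3038 = 3.2916
Σp_Sedgᵢ² = 0.03² + 0.55² + 0.02² + 0.20² + 0.13² + 0.07² = 0.0009 + 0.3025 + 0.0004 + 0.0400 + 0.0169 + 0.0049 = 0.3656
B_Sedg = 1 / 0.3656 = 2.7352
Highest B → broadest niche (most generalist): Marsh Warbler (B = 3.29).

Marsh Warbler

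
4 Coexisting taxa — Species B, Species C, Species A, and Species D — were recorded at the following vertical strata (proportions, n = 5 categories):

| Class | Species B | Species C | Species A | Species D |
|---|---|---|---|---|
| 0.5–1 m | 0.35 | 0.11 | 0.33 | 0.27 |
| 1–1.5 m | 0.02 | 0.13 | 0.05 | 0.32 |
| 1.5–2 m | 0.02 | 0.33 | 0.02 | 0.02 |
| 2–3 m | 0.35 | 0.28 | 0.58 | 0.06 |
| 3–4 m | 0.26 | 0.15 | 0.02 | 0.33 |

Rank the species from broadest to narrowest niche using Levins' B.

Species C > Species D > Species B > Species A

Σp_Bᵢ² = 0.35² + 0.02² + 0.02² + 0.35² + 0.26² = 0.1225 + 0.0004 + 0.0004 + 0.1225 + 0.0676 = 0.3134
B_B = 1 / 0.3134 = 3.1908
Σp_Cᵢ² = 0.11² + 0.13² + 0.33² + 0.28² + 0.15² = 0.0121 + 0.0169 + 0.1089 + 0.0784 + 0.0225 = 0.2388
B_C = 1 / 0.2388 = 4.1876
Σp_Aᵢ² = 0.33² + 0.05² + 0.02² + 0.58² + 0.02² = 0.1089 + 0.0025 + 0.0004 + 0.3364 + 0.0004 = 0.4486
B_A = 1 / 0.4486 = 2.2292
Σp_Dᵢ² = 0.27² + 0.32² + 0.02² + 0.06² + 0.33² = 0.0729 + 0.1024 + 0.0004 + 0.0036 + 0.1089 = 0.2882
B_D = 1 / 0.2882 = 3.4698
Ranking by B (broadest → narrowest): Species C (4.19) > Species D (3.47) > Species B (3.19) > Species A (2.23)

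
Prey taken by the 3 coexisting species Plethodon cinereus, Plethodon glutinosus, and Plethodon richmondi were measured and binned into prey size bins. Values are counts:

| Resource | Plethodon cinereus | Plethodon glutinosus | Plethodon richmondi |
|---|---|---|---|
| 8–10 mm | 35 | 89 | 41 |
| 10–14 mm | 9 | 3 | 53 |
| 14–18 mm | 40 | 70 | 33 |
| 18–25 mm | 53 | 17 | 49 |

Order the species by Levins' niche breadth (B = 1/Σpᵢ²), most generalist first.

Proportions for Plethodon cinereus (n=137): 35/137=0.2555, 9/137=0.0657, 40/137=0.2920, 53/137=0.3869
Proportions for Plethodon glutinosus (n=179): 89/179=0.4972, 3/179=0.0168, 70/179=0.3911, 17/179=0.0950
Proportions for Plethodon richmondi (n=176): 41/176=0.2330, 53/176=0.3011, 33/176=0.1875, 49/176=0.2784
Σp_cineᵢ² = 0.2555² + 0.0657² + 0.2920² + 0.3869² = 0.065280 + 0.004316 + 0.085264 + 0.149692 = 0.304552
B_cine = 1 / 0.304552 = 3.2835
Σp_glutᵢ² = 0.4972² + 0.0168² + 0.3911² + 0.0950² = 0.247208 + 0.000282 + 0.152959 + 0.009025 = 0.409474
B_glut = 1 / 0.409474 = 2.4422
Σp_richᵢ² = 0.2330² + 0.3011² + 0.1875² + 0.2784² = 0.054289 + 0.090661 + 0.035156 + 0.077507 = 0.257613
B_rich = 1 / 0.257613 = 3.8818
Ranking by B (broadest → narrowest): Plethodon richmondi (3.88) > Plethodon cinereus (3.28) > Plethodon glutinosus (2.44)

Plethodon richmondi > Plethodon cinereus > Plethodon glutinosus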